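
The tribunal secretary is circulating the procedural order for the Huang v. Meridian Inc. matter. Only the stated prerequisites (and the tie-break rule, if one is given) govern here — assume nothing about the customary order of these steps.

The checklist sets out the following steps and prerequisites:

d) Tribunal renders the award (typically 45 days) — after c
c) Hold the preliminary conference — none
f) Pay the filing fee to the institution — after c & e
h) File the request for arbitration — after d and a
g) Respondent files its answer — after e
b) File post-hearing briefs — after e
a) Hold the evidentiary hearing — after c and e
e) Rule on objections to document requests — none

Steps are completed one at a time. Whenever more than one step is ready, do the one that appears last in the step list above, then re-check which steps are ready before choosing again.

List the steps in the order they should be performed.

e, b, g, c, a, f, d, h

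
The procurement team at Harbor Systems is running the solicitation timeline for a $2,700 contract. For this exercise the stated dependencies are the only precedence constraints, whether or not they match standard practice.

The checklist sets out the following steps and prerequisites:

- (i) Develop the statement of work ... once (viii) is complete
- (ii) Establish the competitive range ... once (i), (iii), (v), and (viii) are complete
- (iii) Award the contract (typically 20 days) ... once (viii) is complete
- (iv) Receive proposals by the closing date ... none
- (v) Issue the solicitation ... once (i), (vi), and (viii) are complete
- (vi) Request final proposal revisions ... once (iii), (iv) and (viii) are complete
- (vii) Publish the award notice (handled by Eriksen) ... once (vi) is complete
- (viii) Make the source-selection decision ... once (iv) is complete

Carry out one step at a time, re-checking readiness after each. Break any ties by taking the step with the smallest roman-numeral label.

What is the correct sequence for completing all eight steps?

(iv) has no prerequisites → (iv) first.
Next only (viii) has its prerequisites met → (viii).
(i) and (iii) are both available; (i) has the earlier label → (i).
(iii) needed (viii), now all done → (iii).
That leaves (vi) as the only ready step → (vi).
Ready: (v) and (vii). (v) has the earlier label → (v).
Ready: (ii) and (vii). (ii) has the earlier label → (ii).
(vii) is the only step now ready → (vii).

(iv), (viii), (i), (iii), (vi), (v), (ii), (vii)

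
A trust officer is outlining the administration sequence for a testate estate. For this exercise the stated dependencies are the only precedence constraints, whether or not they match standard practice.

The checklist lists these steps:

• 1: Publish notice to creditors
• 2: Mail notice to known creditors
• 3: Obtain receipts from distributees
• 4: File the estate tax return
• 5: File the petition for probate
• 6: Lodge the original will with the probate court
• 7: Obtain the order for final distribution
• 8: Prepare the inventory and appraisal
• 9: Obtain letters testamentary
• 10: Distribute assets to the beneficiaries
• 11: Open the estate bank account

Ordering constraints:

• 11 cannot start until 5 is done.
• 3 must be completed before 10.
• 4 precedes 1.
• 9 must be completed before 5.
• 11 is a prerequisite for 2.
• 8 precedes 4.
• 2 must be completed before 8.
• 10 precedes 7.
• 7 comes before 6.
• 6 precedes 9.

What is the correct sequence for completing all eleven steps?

3 10 7 6 9 5 11 2 8 4 1

3 is the only step with nothing outstanding, so it goes first.
10 is the only step now ready → 10.
7 needed 10, now all done → 7.
Next only 6 has its prerequisites met → 6.
That leaves 9 as the only ready step → 9.
5 needed 9, now all done → 5.
11 needed 5, now all done → 11.
Next only 2 has its prerequisites met → 2.
8 needed 2, now all done → 8.
4 needed 8, now all done → 4.
1 needed 4, now all done → 1.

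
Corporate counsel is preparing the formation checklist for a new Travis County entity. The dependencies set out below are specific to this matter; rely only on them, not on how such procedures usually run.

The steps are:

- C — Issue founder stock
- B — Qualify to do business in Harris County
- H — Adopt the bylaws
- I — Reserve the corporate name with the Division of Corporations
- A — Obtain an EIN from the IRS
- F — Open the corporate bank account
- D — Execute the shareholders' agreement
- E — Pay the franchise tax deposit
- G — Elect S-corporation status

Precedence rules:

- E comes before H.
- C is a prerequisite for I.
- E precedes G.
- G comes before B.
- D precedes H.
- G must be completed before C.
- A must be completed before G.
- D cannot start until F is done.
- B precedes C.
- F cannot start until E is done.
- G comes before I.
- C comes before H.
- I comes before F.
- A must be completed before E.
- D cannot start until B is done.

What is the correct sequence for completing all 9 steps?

A E G B C I F D H

Only A has no prerequisites, so it is first.
E needed A, now all done → E.
Next only G has its prerequisites met → G.
B is the only step now ready → B.
Next only C has its prerequisites met → C.
I needed C and G, now all done → I.
F needed I and E, now all done → F.
Next only D has its prerequisites met → D.
H is the only step now ready → H.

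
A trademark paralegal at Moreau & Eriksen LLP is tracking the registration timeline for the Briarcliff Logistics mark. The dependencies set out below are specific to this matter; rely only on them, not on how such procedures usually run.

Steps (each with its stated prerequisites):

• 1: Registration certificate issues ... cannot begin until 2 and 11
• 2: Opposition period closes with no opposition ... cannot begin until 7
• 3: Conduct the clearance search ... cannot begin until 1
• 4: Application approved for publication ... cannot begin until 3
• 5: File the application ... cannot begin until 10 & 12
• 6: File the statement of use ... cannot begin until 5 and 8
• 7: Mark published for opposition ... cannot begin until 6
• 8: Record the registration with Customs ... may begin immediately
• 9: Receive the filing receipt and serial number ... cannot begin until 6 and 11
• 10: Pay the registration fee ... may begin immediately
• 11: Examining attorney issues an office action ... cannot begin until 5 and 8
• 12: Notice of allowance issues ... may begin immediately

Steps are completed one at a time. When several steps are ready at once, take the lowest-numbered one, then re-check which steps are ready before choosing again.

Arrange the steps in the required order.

8, 10, 12, 5, 6, 7, 2, 11, 1, 3, 4, 9

Nothing is required for 8, 10 and 12. 8 has the earlier label → 8 first.
Ready: 10 and 12. 10 has the earlier label → 10.
12 is the only step now ready → 12.
5 needed 10 and 12, now all done → 5.
6 and 11 are both available; 6 has the earlier label → 6.
7 now also ready, so the ready set is {7, 11}; 7 has the earlier label → 7.
Ready: 2 and 11. 2 has the earlier label → 2.
11 is the only step now ready → 11.
1 and 9 are both available; 1 has the earlier label → 1.
Now 3 and 9 have their prerequisites met. 3 has the earlier label, so 3 next.
Ready: 4 and 9. 4 has the earlier label → 4.
9 is the only step now ready → 9.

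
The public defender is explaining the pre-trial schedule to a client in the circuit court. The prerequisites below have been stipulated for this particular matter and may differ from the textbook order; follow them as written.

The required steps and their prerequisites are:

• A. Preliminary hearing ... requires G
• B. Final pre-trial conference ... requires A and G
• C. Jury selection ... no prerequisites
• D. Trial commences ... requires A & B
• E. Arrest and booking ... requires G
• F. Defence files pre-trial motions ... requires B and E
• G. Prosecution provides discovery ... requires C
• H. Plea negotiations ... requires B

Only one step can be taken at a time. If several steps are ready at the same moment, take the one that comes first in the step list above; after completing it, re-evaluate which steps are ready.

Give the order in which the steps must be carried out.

C G A B D E F H

C is the only step with nothing outstanding, so it goes first.
G needed C, now all done → G.
Ready: A and E. A is listed earlier → A.
B and E are both available; B is listed earlier → B.
D and H now also ready, so the ready set is {D, E, H}; D is listed earlier → D.
Ready: E and H. E is listed earlier → E.
F and H are both available; F is listed earlier → F.
H needed B, now all done → H.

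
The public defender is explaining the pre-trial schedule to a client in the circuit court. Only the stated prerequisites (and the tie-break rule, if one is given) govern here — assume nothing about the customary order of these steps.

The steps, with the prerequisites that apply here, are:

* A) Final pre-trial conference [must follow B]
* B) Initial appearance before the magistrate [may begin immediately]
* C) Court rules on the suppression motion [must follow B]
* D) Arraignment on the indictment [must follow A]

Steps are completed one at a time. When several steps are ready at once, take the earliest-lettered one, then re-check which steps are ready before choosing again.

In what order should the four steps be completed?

Only B has no prerequisites, so it is first.
Now A and C have their prerequisites met. A has the earlier label, so A next.
Ready: C and D. C has the earlier label → C.
D needed A, now all done → D.

B → A → C → D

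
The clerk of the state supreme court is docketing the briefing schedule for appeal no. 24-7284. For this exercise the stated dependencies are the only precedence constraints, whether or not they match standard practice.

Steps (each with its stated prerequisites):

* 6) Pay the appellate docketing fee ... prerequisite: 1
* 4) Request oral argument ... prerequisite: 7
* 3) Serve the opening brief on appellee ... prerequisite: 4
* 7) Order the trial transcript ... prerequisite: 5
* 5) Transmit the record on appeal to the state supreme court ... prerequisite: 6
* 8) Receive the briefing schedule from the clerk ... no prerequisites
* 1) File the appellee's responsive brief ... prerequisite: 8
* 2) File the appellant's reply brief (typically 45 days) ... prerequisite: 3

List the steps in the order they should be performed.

8, 1, 6, 5, 7, 4, 3, 2

8 has no prerequisites → 8 first.
Next only 1 has its prerequisites met → 1.
6 needed 1, now all done → 6.
5 needed 6, now all done → 5.
7 is the only step now ready → 7.
Next only 4 has its prerequisites met → 4.
3 is the only step now ready → 3.
2 needed 3, now all done → 2.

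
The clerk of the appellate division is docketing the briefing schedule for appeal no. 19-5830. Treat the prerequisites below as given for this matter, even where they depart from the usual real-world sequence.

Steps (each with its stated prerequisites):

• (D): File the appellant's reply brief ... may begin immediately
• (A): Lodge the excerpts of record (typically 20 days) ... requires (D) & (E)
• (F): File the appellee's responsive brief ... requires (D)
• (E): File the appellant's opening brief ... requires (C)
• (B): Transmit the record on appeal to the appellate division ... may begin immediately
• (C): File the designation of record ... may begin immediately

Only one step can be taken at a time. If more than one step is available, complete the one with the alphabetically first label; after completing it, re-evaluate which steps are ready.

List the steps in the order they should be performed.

(B), (C), (D), (E), (A), (F)

Nothing is required for (B), (C) and (D). (B) has the earlier label → (B) first.
Ready: (C) and (D). (C) has the earlier label → (C).
Ready: (D) and (E). (D) has the earlier label → (D).
Ready: (E) and (F). (E) has the earlier label → (E).
(A) and (F) are both available; (A) has the earlier label → (A).
(F) is the only step now ready → (F).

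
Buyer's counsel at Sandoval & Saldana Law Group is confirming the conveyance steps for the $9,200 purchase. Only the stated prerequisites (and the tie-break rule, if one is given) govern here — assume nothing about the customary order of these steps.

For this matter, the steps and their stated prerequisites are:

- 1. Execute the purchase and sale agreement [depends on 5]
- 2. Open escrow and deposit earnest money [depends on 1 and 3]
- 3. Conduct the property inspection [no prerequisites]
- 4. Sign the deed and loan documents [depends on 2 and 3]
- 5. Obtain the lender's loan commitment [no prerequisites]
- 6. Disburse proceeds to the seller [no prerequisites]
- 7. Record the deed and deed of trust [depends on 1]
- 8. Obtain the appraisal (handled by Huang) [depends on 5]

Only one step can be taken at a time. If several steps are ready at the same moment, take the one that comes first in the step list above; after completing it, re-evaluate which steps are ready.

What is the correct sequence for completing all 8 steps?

Nothing is required for 3, 5 and 6. 3 is listed earlier → 3 first.
Now 5 and 6 have their prerequisites met. 5 is listed earlier, so 5 next.
1 and 8 now also ready, so the ready set is {1, 6, 8}; 1 is listed earlier → 1.
2, 6, 7 and 8 are all available; 2 is listed earlier → 2.
4 now also ready, so the ready set is {4, 6, 7, 8}; 4 is listed earlier → 4.
6, 7 and 8 are all available; 6 is listed earlier → 6.
Now 7 and 8 have their prerequisites met. 7 is listed earlier, so 7 next.
That leaves 8 as the only ready step → 8.

3 5 1 2 4 6 7 8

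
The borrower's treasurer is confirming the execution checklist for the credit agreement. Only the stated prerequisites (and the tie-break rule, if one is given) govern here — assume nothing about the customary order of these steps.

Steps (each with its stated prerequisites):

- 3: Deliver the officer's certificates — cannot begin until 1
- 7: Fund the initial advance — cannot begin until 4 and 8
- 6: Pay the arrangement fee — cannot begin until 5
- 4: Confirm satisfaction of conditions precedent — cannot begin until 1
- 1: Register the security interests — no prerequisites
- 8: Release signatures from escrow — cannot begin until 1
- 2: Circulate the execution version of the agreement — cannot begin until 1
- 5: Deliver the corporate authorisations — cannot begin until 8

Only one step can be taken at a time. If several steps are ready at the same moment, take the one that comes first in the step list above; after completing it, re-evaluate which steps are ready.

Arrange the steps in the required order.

1, 3, 4, 8, 7, 2, 5, 6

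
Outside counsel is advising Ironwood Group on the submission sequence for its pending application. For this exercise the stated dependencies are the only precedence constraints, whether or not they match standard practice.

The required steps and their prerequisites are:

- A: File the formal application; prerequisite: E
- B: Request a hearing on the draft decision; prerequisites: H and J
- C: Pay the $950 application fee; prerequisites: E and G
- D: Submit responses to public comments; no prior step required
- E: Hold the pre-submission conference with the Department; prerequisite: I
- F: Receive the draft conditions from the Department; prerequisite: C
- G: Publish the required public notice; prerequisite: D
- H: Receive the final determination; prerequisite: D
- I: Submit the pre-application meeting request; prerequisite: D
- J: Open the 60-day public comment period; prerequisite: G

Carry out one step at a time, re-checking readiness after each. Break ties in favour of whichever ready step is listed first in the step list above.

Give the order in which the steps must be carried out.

D → G → H → I → E → A → C → F → J → B

Only D has no prerequisites, so it is first.
G, H and I are all available; G is listed earlier → G.
J now also ready, so the ready set is {H, I, J}; H is listed earlier → H.
Ready: I and J. I is listed earlier → I.
Now E and J have their prerequisites met. E is listed earlier, so E next.
Ready: A, C and J. A is listed earlier → A.
C and J are both available; C is listed earlier → C.
Now F and J have their prerequisites met. F is listed earlier, so F next.
J needed G, now all done → J.
Next only B has its prerequisites met → B.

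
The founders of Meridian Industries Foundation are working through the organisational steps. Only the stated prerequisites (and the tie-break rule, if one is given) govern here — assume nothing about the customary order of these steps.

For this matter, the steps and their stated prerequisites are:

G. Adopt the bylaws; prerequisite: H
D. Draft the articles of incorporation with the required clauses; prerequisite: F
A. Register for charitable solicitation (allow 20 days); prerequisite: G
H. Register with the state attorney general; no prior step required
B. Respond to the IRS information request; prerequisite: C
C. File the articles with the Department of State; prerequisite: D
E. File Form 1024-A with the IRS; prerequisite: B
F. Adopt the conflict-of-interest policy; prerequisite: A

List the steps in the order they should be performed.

Only H has no prerequisites, so it is first.
G needed H, now all done → G.
A needed G, now all done → A.
F needed A, now all done → F.
Next only D has its prerequisites met → D.
C needed D, now all done → C.
B needed C, now all done → B.
E needed B, now all done → E.

H → G → A → F → D → C → B → E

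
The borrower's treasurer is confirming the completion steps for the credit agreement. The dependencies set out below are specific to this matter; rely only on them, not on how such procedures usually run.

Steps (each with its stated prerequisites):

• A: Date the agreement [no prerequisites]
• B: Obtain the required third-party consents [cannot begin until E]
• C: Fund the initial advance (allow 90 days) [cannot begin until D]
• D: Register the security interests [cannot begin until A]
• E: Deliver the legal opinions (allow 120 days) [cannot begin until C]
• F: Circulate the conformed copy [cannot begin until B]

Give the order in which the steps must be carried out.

A D C E B F

A is the only step with nothing outstanding, so it goes first.
D is the only step now ready → D.
C needed D, now all done → C.
That leaves E as the only ready step → E.
That leaves B as the only ready step → B.
F is the only step now ready → F.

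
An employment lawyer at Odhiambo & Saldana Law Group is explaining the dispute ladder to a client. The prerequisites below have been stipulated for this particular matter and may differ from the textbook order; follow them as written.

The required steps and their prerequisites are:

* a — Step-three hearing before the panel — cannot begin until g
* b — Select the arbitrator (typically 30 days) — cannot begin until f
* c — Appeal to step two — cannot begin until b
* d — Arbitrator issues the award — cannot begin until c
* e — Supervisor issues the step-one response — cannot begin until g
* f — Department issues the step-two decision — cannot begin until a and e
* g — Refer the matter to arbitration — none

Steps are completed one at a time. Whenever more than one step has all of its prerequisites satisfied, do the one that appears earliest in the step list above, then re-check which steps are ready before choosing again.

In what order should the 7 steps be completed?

g has no prerequisites → g first.
Ready: a and e. a is listed earlier → a.
e needed g, now all done → e.
That leaves f as the only ready step → f.
b is the only step now ready → b.
c is the only step now ready → c.
d is the only step now ready → d.

g → a → e → f → b → c → d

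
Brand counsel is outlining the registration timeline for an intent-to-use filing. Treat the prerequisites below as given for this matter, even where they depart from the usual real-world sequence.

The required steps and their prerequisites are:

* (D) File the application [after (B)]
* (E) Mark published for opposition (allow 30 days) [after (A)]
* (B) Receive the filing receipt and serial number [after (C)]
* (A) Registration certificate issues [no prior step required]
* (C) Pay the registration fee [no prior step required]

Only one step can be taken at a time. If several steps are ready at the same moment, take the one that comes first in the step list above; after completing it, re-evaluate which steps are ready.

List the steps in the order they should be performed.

(A), (E), (C), (B), (D)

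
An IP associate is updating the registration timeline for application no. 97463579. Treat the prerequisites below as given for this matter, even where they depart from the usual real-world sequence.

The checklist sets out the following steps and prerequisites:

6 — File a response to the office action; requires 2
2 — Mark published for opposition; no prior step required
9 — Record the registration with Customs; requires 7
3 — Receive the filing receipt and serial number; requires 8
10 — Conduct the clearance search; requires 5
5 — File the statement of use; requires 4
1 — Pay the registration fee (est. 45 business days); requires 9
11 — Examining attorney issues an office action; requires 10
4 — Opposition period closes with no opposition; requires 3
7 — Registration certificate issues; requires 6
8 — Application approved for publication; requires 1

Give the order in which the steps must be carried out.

2 has no prerequisites → 2 first.
6 is the only step now ready → 6.
7 is the only step now ready → 7.
9 needed 7, now all done → 9.
1 is the only step now ready → 1.
That leaves 8 as the only ready step → 8.
3 needed 8, now all done → 3.
4 needed 3, now all done → 4.
5 is the only step now ready → 5.
Next only 10 has its prerequisites met → 10.
Next only 11 has its prerequisites met → 11.

2 6 7 9 1 8 3 4 5 10 11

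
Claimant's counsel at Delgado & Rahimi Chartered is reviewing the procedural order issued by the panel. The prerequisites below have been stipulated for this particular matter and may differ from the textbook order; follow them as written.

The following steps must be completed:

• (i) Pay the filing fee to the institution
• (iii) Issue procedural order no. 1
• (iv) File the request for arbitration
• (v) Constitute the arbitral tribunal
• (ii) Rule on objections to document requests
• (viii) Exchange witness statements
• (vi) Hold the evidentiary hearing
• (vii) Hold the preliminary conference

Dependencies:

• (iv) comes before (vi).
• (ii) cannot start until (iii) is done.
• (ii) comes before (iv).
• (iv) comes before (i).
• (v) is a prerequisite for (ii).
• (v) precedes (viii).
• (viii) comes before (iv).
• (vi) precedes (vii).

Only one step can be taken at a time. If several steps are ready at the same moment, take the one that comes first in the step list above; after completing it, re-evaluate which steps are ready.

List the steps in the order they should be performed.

(iii), (v), (ii), (viii), (iv), (i), (vi), (vii)

(iii) and (v) have no prerequisites; (iii) is listed earlier, so (iii) is first.
Next only (v) has its prerequisites met → (v).
Now (ii) and (viii) have their prerequisites met. (ii) is listed earlier, so (ii) next.
(viii) needed (v), now all done → (viii).
(iv) needed (ii) and (viii), now all done → (iv).
(i) and (vi) are both available; (i) is listed earlier → (i).
(vi) needed (iv), now all done → (vi).
(vii) needed (vi), now all done → (vii).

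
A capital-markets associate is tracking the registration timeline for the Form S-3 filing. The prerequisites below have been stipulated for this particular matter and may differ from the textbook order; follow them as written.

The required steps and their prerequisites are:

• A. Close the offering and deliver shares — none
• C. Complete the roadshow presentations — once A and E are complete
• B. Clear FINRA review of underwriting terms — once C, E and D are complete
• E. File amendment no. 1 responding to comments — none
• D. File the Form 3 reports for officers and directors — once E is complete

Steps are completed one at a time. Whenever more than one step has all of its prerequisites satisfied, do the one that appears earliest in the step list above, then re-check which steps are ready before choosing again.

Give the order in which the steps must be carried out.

A and E have no prerequisites; A is listed earlier, so A is first.
E is the only step now ready → E.
Now C and D have their prerequisites met. C is listed earlier, so C next.
D needed E, now all done → D.
Next only B has its prerequisites met → B.

A → E → C → D → B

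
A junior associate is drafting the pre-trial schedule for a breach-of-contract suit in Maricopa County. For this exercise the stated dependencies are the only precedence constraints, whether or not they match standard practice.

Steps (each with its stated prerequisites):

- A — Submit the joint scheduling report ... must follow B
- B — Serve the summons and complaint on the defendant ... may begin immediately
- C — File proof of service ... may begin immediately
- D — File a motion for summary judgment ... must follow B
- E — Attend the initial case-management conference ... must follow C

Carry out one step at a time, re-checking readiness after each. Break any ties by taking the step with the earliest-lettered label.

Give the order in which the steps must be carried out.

B → A → C → D → E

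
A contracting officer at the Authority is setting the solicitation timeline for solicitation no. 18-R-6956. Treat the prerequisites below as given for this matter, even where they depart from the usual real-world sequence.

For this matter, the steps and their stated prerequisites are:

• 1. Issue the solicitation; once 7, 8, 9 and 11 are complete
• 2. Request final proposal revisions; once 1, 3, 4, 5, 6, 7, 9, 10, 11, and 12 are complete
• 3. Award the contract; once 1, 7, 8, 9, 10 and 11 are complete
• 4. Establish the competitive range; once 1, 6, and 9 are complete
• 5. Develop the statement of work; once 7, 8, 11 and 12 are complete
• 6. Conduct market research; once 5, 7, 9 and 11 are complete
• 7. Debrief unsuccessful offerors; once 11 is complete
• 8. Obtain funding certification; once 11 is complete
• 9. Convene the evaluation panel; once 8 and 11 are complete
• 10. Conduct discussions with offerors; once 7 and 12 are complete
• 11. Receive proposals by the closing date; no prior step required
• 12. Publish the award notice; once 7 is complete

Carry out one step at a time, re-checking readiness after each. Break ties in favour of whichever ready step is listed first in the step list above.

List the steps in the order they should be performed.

11, 7, 8, 9, 1, 12, 5, 6, 4, 10, 3, 2

11 has no prerequisites → 11 first.
7 and 8 are both available; 7 is listed earlier → 7.
12 now also ready, so the ready set is {8, 12}; 8 is listed earlier → 8.
Ready: 9 and 12. 9 is listed earlier → 9.
Ready: 1 and 12. 1 is listed earlier → 1.
12 needed 7, now all done → 12.
5 and 10 are both available; 5 is listed earlier → 5.
Now 6 and 10 have their prerequisites met. 6 is listed earlier, so 6 next.
Ready: 4 and 10. 4 is listed earlier → 4.
Next only 10 has its prerequisites met → 10.
3 is the only step now ready → 3.
2 needed 1, 3, 4, 5, 6, 7, 9, 10, 11 and 12, now all done → 2.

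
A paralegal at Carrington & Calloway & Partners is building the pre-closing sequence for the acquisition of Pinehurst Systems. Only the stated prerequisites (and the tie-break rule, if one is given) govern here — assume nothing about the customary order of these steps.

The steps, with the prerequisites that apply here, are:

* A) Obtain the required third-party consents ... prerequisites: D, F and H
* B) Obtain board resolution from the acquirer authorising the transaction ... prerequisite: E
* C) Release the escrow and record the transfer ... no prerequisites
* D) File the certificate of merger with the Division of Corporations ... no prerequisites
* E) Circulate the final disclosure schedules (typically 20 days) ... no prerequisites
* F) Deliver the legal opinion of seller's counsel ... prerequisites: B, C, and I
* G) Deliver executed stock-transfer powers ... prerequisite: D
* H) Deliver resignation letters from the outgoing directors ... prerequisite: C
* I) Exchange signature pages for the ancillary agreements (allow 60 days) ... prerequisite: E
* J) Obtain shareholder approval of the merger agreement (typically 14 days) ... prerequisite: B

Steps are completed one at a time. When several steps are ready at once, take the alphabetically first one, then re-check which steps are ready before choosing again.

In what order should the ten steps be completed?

C, D, E, B, G, H, I, F, A, J

C, D and E have no prerequisites; C has the earlier label, so C is first.
H now also ready, so the ready set is {D, E, H}; D has the earlier label → D.
G now also ready, so the ready set is {E, G, H}; E has the earlier label → E.
B and I now also ready, so the ready set is {B, G, H, I}; B has the earlier label → B.
J now also ready, so the ready set is {G, H, I, J}; G has the earlier label → G.
H, I and J are all available; H has the earlier label → H.
I and J are both available; I has the earlier label → I.
Ready: F and J. F has the earlier label → F.
Now A and J have their prerequisites met. A has the earlier label, so A next.
That leaves J as the only ready step → J.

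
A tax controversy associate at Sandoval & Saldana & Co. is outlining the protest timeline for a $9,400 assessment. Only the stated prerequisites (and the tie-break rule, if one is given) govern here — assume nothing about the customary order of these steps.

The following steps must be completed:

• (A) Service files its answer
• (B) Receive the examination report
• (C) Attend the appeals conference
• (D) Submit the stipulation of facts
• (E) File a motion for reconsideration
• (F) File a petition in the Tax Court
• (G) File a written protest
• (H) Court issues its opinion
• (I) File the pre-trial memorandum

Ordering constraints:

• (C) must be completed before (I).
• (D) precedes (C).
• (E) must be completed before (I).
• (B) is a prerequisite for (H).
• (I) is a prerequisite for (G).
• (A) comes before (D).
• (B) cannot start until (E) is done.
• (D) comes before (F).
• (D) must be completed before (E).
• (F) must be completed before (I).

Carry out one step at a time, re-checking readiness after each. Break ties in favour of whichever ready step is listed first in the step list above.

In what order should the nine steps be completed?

(A) → (D) → (C) → (E) → (B) → (F) → (H) → (I) → (G)

(A) has no prerequisites → (A) first.
That leaves (D) as the only ready step → (D).
(C), (E) and (F) are all available; (C) is listed earlier → (C).
Now (E) and (F) have their prerequisites met. (E) is listed earlier, so (E) next.
(B) now also ready, so the ready set is {(B), (F)}; (B) is listed earlier → (B).
(F) and (H) are both available; (F) is listed earlier → (F).
Now (H) and (I) have their prerequisites met. (H) is listed earlier, so (H) next.
Next only (I) has its prerequisites met → (I).
Next only (G) has its prerequisites met → (G).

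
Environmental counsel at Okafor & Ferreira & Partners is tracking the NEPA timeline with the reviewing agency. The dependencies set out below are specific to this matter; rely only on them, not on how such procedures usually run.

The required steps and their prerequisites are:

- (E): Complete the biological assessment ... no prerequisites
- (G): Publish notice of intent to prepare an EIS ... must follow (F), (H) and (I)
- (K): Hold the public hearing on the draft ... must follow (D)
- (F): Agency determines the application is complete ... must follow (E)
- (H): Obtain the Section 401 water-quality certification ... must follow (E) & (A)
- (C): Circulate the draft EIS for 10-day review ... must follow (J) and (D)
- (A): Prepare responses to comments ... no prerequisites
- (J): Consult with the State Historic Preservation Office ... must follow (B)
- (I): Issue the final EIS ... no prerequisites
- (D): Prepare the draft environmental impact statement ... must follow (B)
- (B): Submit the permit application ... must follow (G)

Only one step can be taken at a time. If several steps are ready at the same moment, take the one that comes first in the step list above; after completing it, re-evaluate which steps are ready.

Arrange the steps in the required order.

(E), (A) and (I) have no prerequisites; (E) is listed earlier, so (E) is first.
(F) now also ready, so the ready set is {(F), (A), (I)}; (F) is listed earlier → (F).
Now (A) and (I) have their prerequisites met. (A) is listed earlier, so (A) next.
(H) now also ready, so the ready set is {(H), (I)}; (H) is listed earlier → (H).
Next only (I) has its prerequisites met → (I).
(G) needed (F), (H) and (I), now all done → (G).
(B) needed (G), now all done → (B).
Now (J) and (D) have their prerequisites met. (J) is listed earlier, so (J) next.
(D) needed (B), now all done → (D).
(K) and (C) are both available; (K) is listed earlier → (K).
(C) is the only step now ready → (C).

(E), (F), (A), (H), (I), (G), (B), (J), (D), (K), (C)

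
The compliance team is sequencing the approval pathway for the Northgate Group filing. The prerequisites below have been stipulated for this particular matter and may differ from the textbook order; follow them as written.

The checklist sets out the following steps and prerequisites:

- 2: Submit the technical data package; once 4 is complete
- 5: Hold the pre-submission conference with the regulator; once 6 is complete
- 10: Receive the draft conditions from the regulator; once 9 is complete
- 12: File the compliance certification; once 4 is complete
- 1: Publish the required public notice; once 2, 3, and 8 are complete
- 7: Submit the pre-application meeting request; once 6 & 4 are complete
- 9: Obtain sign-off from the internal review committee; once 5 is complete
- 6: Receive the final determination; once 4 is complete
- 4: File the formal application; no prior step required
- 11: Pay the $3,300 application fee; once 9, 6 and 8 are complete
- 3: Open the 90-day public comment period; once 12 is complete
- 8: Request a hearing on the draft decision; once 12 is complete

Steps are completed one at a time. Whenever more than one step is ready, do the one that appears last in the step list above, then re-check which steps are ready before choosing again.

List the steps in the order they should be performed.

Only 4 has no prerequisites, so it is first.
Now 6, 12 and 2 have their prerequisites met. 6 is listed later, so 6 next.
7 and 5 now also ready, so the ready set is {7, 12, 5, 2}; 7 is listed later → 7.
12, 5 and 2 are all available; 12 is listed later → 12.
8 and 3 now also ready, so the ready set is {8, 3, 5, 2}; 8 is listed later → 8.
Ready: 3, 5 and 2. 3 is listed later → 3.
Ready: 5 and 2. 5 is listed later → 5.
9 and 2 are both available; 9 is listed later → 9.
Ready: 11, 10 and 2. 11 is listed later → 11.
10 and 2 are both available; 10 is listed later → 10.
2 is the only step now ready → 2.
That leaves 1 as the only ready step → 1.

4, 6, 7, 12, 8, 3, 5, 9, 11, 10, 2, 1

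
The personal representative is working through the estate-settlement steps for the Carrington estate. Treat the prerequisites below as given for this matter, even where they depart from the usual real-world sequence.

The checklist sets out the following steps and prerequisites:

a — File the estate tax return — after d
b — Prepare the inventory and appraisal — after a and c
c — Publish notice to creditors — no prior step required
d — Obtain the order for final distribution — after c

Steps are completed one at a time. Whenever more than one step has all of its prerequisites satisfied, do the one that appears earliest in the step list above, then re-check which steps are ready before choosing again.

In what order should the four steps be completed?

c, d, a, b

Only c has no prerequisites, so it is first.
d needed c, now all done → d.
a needed d, now all done → a.
b needed a and c, now all done → b.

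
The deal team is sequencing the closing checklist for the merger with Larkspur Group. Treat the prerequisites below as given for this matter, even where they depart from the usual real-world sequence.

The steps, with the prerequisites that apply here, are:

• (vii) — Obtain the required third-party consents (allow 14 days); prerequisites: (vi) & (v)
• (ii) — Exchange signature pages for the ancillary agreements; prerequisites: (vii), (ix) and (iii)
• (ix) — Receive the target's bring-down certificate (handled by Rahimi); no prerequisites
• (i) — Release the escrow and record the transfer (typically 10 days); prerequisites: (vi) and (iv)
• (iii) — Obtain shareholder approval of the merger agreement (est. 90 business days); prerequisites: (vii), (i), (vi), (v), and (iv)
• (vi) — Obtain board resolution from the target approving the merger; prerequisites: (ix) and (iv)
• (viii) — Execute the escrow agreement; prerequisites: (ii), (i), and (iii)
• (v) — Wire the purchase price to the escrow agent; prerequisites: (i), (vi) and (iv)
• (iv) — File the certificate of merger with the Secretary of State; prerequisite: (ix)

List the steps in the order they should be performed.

(ix) → (iv) → (vi) → (i) → (v) → (vii) → (iii) → (ii) → (viii)

(ix) is the only step with nothing outstanding, so it goes first.
(iv) needed (ix), now all done → (iv).
(vi) needed (ix) and (iv), now all done → (vi).
(i) needed (vi) and (iv), now all done → (i).
That leaves (v) as the only ready step → (v).
(vii) needed (vi) and (v), now all done → (vii).
Next only (iii) has its prerequisites met → (iii).
(ii) is the only step now ready → (ii).
Next only (viii) has its prerequisites met → (viii).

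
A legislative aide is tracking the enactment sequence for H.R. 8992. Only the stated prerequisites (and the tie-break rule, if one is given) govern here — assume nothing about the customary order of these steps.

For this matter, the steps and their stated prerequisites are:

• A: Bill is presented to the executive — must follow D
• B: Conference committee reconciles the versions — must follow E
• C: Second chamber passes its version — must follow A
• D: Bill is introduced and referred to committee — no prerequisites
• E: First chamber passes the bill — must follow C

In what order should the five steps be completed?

D has no prerequisites → D first.
A is the only step now ready → A.
That leaves C as the only ready step → C.
E needed C, now all done → E.
Next only B has its prerequisites met → B.

D → A → C → E → B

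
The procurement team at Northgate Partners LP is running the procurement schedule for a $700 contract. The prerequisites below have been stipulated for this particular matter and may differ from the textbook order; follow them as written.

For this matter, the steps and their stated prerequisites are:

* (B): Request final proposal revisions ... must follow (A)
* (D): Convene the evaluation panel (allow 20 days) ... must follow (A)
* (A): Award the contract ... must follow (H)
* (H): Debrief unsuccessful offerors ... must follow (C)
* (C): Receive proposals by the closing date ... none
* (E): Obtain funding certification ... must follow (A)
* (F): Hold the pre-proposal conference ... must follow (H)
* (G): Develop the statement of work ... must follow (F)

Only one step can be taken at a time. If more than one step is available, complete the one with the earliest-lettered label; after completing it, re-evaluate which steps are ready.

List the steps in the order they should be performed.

(C) (H) (A) (B) (D) (E) (F) (G)

(C) is the only step with nothing outstanding, so it goes first.
(H) needed (C), now all done → (H).
(A) and (F) are both available; (A) has the earlier label → (A).
(B), (D) and (E) now also ready, so the ready set is {(B), (D), (E), (F)}; (B) has the earlier label → (B).
(D), (E) and (F) are all available; (D) has the earlier label → (D).
Now (E) and (F) have their prerequisites met. (E) has the earlier label, so (E) next.
(F) is the only step now ready → (F).
(G) needed (F), now all done → (G).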